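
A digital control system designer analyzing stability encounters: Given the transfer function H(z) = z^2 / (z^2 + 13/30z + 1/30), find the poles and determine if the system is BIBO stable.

Poles are roots of the denominator: z^2 + 13/30z + 1/30 = 0.
Quadratic formula: z = [-(13/30) +/- sqrt((13/30)^2 - 4*(1/30))] / 2
Discriminant = 169/900 - 2/15 = 49/900; sqrt = 7/30.
z = (-13/30 +/- 7/30) / 2 => z = -1/10 or z = -1/3.
|p1| = 1/3, |p2| = 1/10.
For BIBO stability, all poles must lie inside the unit circle (|p| < 1).
System is STABLE since both |p| < 1.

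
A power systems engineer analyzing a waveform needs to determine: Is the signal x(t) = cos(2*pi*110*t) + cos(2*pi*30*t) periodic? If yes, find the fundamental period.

f1 = 110 Hz, f2 = 30 Hz
Period T1 = 1/110, T2 = 1/30
Ratio T1/T2 = 30/110, which is rational.
The signal is periodic with fundamental period T = 1/GCD(110,30) = 1/10 s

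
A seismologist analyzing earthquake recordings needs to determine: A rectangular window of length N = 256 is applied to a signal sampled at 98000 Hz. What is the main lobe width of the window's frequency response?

For a rectangular window of length N,
the main lobe width in frequency is 2*f_s/N.
= 2*98000/256 = 6125/8 Hz
This determines the minimum frequency separation for resolving two sinusoids.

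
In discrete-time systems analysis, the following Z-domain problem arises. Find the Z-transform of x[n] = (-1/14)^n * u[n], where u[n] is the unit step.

The Z-transform of a^n * u[n] is z/(z-a) for |z| > |a|.
Here a = -1/14, so X(z) = z/(z - (-1/14)) = 14z/(14z + 1)
ROC: |z| > 1/14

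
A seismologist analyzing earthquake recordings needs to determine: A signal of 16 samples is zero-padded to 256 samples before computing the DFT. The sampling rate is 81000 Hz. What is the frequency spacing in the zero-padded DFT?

Original DFT: N = 16, resolution = f_s/N = 81000/16 = 10125/2 Hz
Zero-padded DFT: N = 256, resolution = f_s/N = 81000/256 = 10125/32 Hz
Zero-padding interpolates the spectrum (finer frequency grid)
but does NOT improve the true spectral resolution (ability to resolve close frequencies).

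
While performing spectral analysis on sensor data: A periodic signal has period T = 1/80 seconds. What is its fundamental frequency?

The fundamental frequency is the reciprocal of the period.
f = 1/T = 1/(1/80) = 80 Hz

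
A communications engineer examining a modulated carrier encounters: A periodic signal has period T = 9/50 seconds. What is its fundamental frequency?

The fundamental frequency is the reciprocal of the period.
f = 1/T = 1/(9/50) = 50/9 Hz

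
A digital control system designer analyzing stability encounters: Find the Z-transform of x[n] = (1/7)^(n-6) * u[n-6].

Time-shifting property: if X(z) = Z{x[n]}, then Z{x[n-d]} = z^(-d) * X(z)
X(z) = z/(z - 1/7) for x[n] = (1/7)^n * u[n]
Z{x[n-6]} = z^(-6) * z/(z - 1/7) = z^(-5)/(z - 1/7)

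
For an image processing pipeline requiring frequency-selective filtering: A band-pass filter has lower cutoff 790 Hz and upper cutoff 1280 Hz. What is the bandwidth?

Bandwidth = f_high - f_low
= 1280 Hz - 790 Hz = 490 Hz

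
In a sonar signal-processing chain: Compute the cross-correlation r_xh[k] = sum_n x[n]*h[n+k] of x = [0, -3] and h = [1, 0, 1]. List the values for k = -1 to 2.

Both sequences indexed from 0 and zero outside their support.
Lags with overlap: k = -1 to 2.
  r_xh[-1] = x[1]*h[0] = -3
  r_xh[0] = x[0]*h[0] + x[1]*h[1] = 0
  r_xh[1] = x[0]*h[1] + x[1]*h[2] = -3
  r_xh[2] = x[0]*h[2] = 0
r_xh = [-3, 0, -3, 0] (for k = -1, ..., 2)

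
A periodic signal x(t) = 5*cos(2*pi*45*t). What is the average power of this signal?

Average power of A*cos(wt) is A^2/2.
P = 5^2 / 2 = 25/2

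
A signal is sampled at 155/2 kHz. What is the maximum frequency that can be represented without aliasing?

The maximum frequency that can be represented without aliasing
is the Nyquist frequency: f_max = f_s / 2 = 155/2 kHz / 2 = 155/4 kHz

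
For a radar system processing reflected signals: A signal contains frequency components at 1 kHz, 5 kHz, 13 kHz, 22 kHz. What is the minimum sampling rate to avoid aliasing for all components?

The highest frequency component is f_max = 22 kHz.
Nyquist rate = 2 * f_max = 2 * 22 kHz = 44 kHz.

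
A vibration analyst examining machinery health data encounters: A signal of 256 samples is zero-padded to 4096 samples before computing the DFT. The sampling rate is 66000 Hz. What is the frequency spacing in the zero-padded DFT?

Original DFT: N = 256, resolution = f_s/N = 66000/256 = 4125/16 Hz
Zero-padded DFT: N = 4096, resolution = f_s/N = 66000/4096 = 4125/256 Hz
Zero-padding interpolates the spectrum (finer frequency grid)
but does NOT improve the true spectral resolution (ability to resolve close frequencies).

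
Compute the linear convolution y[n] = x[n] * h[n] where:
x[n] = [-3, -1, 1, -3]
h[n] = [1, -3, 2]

y[n] = sum_k x[k]*h[n-k]. Output length = len(x) + len(h) - 1 = 4 + 3 - 1 = 6.
y[0] = -3*1 = -3
y[1] = -1*1 + -3*-3 = 8
y[2] = 1*1 + -1*-3 + -3*2 = -2
y[3] = -3*1 + 1*-3 + -1*2 = -8
y[4] = -3*-3 + 1*2 = 11
y[5] = -3*2 = -6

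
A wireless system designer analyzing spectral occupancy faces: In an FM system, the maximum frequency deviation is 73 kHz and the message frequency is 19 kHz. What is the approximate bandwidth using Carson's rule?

Carson's rule: BW = 2*(delta_f + f_m)
= 2*(73 + 19) kHz = 184 kHz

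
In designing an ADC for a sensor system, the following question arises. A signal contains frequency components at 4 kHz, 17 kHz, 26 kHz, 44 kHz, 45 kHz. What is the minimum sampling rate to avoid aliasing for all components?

The highest frequency component is f_max = 45 kHz.
Nyquist rate = 2 * f_max = 2 * 45 kHz = 90 kHz.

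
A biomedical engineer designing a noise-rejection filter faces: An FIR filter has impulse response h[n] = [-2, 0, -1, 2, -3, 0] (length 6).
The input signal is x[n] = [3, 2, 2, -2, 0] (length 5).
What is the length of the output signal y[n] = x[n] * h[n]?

For linear convolution, the output length is:
len(y) = len(x) + len(h) - 1 = 5 + 6 - 1 = 10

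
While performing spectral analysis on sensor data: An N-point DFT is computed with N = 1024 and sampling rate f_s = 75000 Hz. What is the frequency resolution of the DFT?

DFT frequency resolution = f_s / N
= 75000 / 1024 = 9375/128 Hz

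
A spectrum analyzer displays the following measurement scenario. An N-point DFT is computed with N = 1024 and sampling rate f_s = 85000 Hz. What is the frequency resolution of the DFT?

DFT frequency resolution = f_s / N
= 85000 / 1024 = 10625/128 Hz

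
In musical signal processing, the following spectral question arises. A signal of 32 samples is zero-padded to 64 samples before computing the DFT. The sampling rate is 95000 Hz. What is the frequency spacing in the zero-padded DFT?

Original DFT: N = 32, resolution = f_s/N = 95000/32 = 11875/4 Hz
Zero-padded DFT: N = 64, resolution = f_s/N = 95000/64 = 11875/8 Hz
Zero-padding interpolates the spectrum (finer frequency grid)
but does NOT improve the true spectral resolution (ability to resolve close frequencies).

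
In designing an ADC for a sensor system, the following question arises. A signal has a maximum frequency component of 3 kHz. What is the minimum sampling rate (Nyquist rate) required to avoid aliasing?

By the Nyquist-Shannon sampling theorem,
the minimum sampling rate (Nyquist rate) must be at least 2 * f_max.
Nyquist rate = 2 * 3 kHz = 6 kHz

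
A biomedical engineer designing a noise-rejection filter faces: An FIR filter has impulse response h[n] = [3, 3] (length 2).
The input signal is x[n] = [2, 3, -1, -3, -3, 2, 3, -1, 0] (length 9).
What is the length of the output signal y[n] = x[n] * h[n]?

For linear convolution, the output length is:
len(y) = len(x) + len(h) - 1 = 9 + 2 - 1 = 10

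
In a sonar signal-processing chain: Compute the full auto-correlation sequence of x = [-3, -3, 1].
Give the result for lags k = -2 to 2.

r_xx[k] = sum_m x[m]*x[m+k], indexed from 0, for k = -2 to 2:
  r_xx[-2] = x[2]*x[0] = -3
  r_xx[-1] = x[1]*x[0] + x[2]*x[1] = 6
  r_xx[0] = x[0]*x[0] + x[1]*x[1] + x[2]*x[2] = 19
  r_xx[1] = x[0]*x[1] + x[1]*x[2] = 6
  r_xx[2] = x[0]*x[2] = -3
r_xx = [-3, 6, 19, 6, -3]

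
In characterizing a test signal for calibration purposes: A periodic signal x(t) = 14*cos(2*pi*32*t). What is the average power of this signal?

Average power of A*cos(wt) is A^2/2.
P = 14^2 / 2 = 196/2 = 98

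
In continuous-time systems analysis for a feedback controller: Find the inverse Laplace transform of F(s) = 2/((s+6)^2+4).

Standard pair: w/((s+a)^2+w^2) <-> e^(-at)*sin(wt)*u(t)
With a=6, w=2: f(t) = e^(-6t)*sin(2t)*u(t)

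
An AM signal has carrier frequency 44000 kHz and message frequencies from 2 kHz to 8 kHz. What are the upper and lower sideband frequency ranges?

Upper sideband (USB) = fc + [fm_low, fm_high] = 44000 + [2, 8] = [44002, 44008] kHz
Lower sideband (LSB) = fc - [fm_high, fm_low] = 44000 - [8, 2] = [43992, 43998] kHz
Total occupied spectrum: 43992 kHz to 44008 kHz (plus carrier at 44000 kHz)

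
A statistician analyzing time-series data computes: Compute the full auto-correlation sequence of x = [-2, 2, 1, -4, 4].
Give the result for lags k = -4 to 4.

r_xx[k] = sum_m x[m]*x[m+k], indexed from 0, for k = -4 to 4:
  r_xx[-4] = x[4]*x[0] = -8
  r_xx[-3] = x[3]*x[0] + x[4]*x[1] = 16
  r_xx[-2] = x[2]*x[0] + x[3]*x[1] + x[4]*x[2] = -6
  r_xx[-1] = x[1]*x[0] + x[2]*x[1] + x[3]*x[2] + x[4]*x[3] = -22
  r_xx[0] = x[0]*x[0] + x[1]*x[1] + x[2]*x[2] + x[3]*x[3] + x[4]*x[4] = 41
  r_xx[1] = x[0]*x[1] + x[1]*x[2] + x[2]*x[3] + x[3]*x[4] = -22
  r_xx[2] = x[0]*x[2] + x[1]*x[3] + x[2]*x[4] = -6
  r_xx[3] = x[0]*x[3] + x[1]*x[4] = 16
  r_xx[4] = x[0]*x[4] = -8
r_xx = [-8, 16, -6, -22, 41, -22, -6, 16, -8]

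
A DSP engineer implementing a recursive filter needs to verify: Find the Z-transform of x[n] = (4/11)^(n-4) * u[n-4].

Time-shifting property: if X(z) = Z{x[n]}, then Z{x[n-d]} = z^(-d) * X(z)
X(z) = z/(z - 4/11) for x[n] = (4/11)^n * u[n]
Z{x[n-4]} = z^(-4) * z/(z - 4/11) = z^(-3)/(z - 4/11)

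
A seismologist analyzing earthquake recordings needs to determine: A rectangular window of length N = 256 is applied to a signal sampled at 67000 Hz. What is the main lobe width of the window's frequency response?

For a rectangular window of length N,
the main lobe width in frequency is 2*f_s/N.
= 2*67000/256 = 8375/16 Hz
This determines the minimum frequency separation for resolving two sinusoids.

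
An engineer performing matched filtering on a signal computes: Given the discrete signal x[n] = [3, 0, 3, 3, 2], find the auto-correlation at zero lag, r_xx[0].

The auto-correlation at zero lag r_xx[0] equals the signal energy.
r_xx[0] = sum of x[n]^2 = 3^2 + 0^2 + 3^2 + 3^2 + 2^2
= 9 + 0 + 9 + 9 + 4 = 31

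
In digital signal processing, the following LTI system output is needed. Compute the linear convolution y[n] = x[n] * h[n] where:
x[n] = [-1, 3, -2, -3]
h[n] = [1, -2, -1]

y[n] = sum_k x[k]*h[n-k]. Output length = len(x) + len(h) - 1 = 4 + 3 - 1 = 6.
y[0] = -1*1 = -1
y[1] = 3*1 + -1*-2 = 5
y[2] = -2*1 + 3*-2 + -1*-1 = -7
y[3] = -3*1 + -2*-2 + 3*-1 = -2
y[4] = -3*-2 + -2*-1 = 8
y[5] = -3*-1 = 3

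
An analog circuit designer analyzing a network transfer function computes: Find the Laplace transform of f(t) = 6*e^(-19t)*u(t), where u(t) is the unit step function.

Standard Laplace transform pair:
e^(-at)*u(t) <-> 1/(s+a)
With a = 19: L{6*e^(-19t)*u(t)} = 6/(s+19), ROC: Re(s) > -19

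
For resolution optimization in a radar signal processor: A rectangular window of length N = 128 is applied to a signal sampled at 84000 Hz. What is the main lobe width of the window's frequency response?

For a rectangular window of length N,
the main lobe width in frequency is 2*f_s/N.
= 2*84000/128 = 2625/2 Hz
This determines the minimum frequency separation for resolving two sinusoids.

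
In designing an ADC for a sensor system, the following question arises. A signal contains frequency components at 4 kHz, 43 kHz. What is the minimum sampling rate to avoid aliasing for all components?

The highest frequency component is f_max = 43 kHz.
Nyquist rate = 2 * f_max = 2 * 43 kHz = 86 kHz.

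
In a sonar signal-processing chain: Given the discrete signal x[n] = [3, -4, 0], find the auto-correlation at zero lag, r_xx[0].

The auto-correlation at zero lag r_xx[0] equals the signal energy.
r_xx[0] = sum of x[n]^2 = 3^2 + (-4)^2 + 0^2
= 9 + 16 + 0 = 25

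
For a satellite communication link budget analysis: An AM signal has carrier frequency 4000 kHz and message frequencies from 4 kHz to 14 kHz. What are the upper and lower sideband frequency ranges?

Upper sideband (USB) = fc + [fm_low, fm_high] = 4000 + [4, 14] = [4004, 4014] kHz
Lower sideband (LSB) = fc - [fm_high, fm_low] = 4000 - [14, 4] = [3986, 3996] kHz
Total occupied spectrum: 3986 kHz to 4014 kHz (plus carrier at 4000 kHz)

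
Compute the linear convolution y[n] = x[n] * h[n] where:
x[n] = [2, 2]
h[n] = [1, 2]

y[n] = sum_k x[k]*h[n-k]. Output length = len(x) + len(h) - 1 = 2 + 2 - 1 = 3.
y[0] = 2*1 = 2
y[1] = 2*1 + 2*2 = 6
y[2] = 2*2 = 4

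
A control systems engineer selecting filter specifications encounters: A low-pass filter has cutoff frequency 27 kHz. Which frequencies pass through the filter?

A low-pass filter passes all frequencies below the cutoff frequency 27 kHz and attenuates higher frequencies.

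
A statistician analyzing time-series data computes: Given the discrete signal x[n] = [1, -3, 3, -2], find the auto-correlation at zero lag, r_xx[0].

The auto-correlation at zero lag r_xx[0] equals the signal energy.
r_xx[0] = sum of x[n]^2 = 1^2 + (-3)^2 + 3^2 + (-2)^2
= 1 + 9 + 9 + 4 = 23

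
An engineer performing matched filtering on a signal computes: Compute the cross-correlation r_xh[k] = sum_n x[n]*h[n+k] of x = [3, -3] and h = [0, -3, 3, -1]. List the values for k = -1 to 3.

Both sequences indexed from 0 and zero outside their support.
Lags with overlap: k = -1 to 3.
  r_xh[-1] = x[1]*h[0] = 0
  r_xh[0] = x[0]*h[0] + x[1]*h[1] = 9
  r_xh[1] = x[0]*h[1] + x[1]*h[2] = -18
  r_xh[2] = x[0]*h[2] + x[1]*h[3] = 12
  r_xh[3] = x[0]*h[3] = -3
r_xh = [0, 9, -18, 12, -3] (for k = -1, ..., 3)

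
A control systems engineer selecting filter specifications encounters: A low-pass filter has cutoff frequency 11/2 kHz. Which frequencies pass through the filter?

A low-pass filter passes all frequencies below the cutoff frequency 11/2 kHz and attenuates higher frequencies.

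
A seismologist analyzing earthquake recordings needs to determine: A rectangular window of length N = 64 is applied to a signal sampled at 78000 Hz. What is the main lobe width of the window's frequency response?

For a rectangular window of length N,
the main lobe width in frequency is 2*f_s/N.
= 2*78000/64 = 4875/2 Hz
This determines the minimum frequency separation for resolving two sinusoids.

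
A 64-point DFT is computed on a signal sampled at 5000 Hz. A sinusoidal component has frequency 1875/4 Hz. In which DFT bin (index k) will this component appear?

DFT frequency resolution = f_s/N = 5000/64 = 625/8 Hz
Bin index k = f_signal / resolution = 1875/4 / 625/8 = 6
The signal frequency 1875/4 Hz falls in DFT bin k = 6.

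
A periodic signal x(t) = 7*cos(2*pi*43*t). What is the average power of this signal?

Average power of A*cos(wt) is A^2/2.
P = 7^2 / 2 = 49/2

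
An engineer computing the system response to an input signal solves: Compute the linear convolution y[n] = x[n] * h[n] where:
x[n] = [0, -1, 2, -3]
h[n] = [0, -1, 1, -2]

y[n] = sum_k x[k]*h[n-k]. Output length = len(x) + len(h) - 1 = 4 + 4 - 1 = 7.
y[0] = 0*0 = 0
y[1] = -1*0 + 0*-1 = 0
y[2] = 2*0 + -1*-1 + 0*1 = 1
y[3] = -3*0 + 2*-1 + -1*1 + 0*-2 = -3
y[4] = -3*-1 + 2*1 + -1*-2 = 7
y[5] = -3*1 + 2*-2 = -7
y[6] = -3*-2 = 6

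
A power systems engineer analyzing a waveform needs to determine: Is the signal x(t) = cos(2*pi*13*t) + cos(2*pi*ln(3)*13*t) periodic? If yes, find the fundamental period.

f1 = 13 Hz, f2 = 13*ln(3) Hz
Ratio f2/f1 = ln(3), which is irrational.
Since the frequency ratio is irrational, no common period exists.
The signal is not periodic.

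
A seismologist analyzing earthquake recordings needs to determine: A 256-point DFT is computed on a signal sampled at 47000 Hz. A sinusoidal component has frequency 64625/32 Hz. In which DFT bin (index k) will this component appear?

DFT frequency resolution = f_s/N = 47000/256 = 5875/32 Hz
Bin index k = f_signal / resolution = 64625/32 / 5875/32 = 11
The signal frequency 64625/32 Hz falls in DFT bin k = 11.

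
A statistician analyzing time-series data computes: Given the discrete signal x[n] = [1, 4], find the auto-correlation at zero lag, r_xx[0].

The auto-correlation at zero lag r_xx[0] equals the signal energy.
r_xx[0] = sum of x[n]^2 = 1^2 + 4^2
= 1 + 16 = 17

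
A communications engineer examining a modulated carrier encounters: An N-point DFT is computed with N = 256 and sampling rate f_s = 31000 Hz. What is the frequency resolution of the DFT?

DFT frequency resolution = f_s / N
= 31000 / 256 = 3875/32 Hz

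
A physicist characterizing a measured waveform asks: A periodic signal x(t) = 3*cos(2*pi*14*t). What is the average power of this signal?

Average power of A*cos(wt) is A^2/2.
P = 3^2 / 2 = 9/2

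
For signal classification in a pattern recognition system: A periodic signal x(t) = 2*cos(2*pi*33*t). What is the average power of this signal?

Average power of A*cos(wt) is A^2/2.
P = 2^2 / 2 = 4/2 = 2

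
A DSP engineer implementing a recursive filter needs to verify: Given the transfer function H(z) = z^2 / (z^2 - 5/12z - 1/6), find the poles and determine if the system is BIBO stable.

Poles are roots of the denominator: z^2 - 5/12z - 1/6 = 0.
Quadratic formula: z = [-(-5/12) +/- sqrt((-5/12)^2 - 4*(-1/6))] / 2
Discriminant = 25/144 + 2/3 = 121/144; sqrt = 11/12.
z = (5/12 +/- 11/12) / 2 => z = 2/3 or z = -1/4.
|p1| = 1/4, |p2| = 2/3.
For BIBO stability, all poles must lie inside the unit circle (|p| < 1).
System is STABLE since both |p| < 1.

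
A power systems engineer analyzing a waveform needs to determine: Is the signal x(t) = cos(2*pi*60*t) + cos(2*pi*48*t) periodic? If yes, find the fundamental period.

f1 = 60 Hz, f2 = 48 Hz
Period T1 = 1/60, T2 = 1/48
Ratio T1/T2 = 48/60, which is rational.
The signal is periodic with fundamental period T = 1/GCD(60,48) = 1/12 s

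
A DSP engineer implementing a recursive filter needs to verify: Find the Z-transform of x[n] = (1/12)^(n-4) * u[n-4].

Time-shifting property: if X(z) = Z{x[n]}, then Z{x[n-d]} = z^(-d) * X(z)
X(z) = z/(z - 1/12) for x[n] = (1/12)^n * u[n]
Z{x[n-4]} = z^(-4) * z/(z - 1/12) = z^(-3)/(z - 1/12)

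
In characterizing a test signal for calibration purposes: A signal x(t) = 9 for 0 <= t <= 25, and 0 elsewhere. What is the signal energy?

Energy = integral of |x(t)|^2 dt over the signal duration
= 9^2 * 25 = 81 * 25 = 2025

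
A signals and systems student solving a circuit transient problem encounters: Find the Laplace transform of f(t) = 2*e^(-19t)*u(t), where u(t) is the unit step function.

Standard Laplace transform pair:
e^(-at)*u(t) <-> 1/(s+a)
With a = 19: L{2*e^(-19t)*u(t)} = 2/(s+19), ROC: Re(s) > -19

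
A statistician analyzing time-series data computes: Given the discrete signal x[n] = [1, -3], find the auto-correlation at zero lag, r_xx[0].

The auto-correlation at zero lag r_xx[0] equals the signal energy.
r_xx[0] = sum of x[n]^2 = 1^2 + (-3)^2
= 1 + 9 = 10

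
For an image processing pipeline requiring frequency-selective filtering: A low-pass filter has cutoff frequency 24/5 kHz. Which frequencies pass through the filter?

A low-pass filter passes all frequencies below the cutoff frequency 24/5 kHz and attenuates higher frequencies.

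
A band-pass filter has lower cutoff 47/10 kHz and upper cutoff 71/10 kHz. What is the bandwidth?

Bandwidth = f_high - f_low
= 71/10 kHz - 47/10 kHz = 12/5 kHz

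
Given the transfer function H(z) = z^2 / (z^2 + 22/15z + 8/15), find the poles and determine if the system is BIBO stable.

Poles are roots of the denominator: z^2 + 22/15z + 8/15 = 0.
Quadratic formula: z = [-(22/15) +/- sqrt((22/15)^2 - 4*(8/15))] / 2
Discriminant = 484/225 - 32/15 = 4/225; sqrt = 2/15.
z = (-22/15 +/- 2/15) / 2 => z = -2/3 or z = -4/5.
|p1| = 2/3, |p2| = 4/5.
For BIBO stability, all poles must lie inside the unit circle (|p| < 1).
System is STABLE since both |p| < 1.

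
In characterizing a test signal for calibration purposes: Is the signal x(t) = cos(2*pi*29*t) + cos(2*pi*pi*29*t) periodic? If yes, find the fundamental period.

f1 = 29 Hz, f2 = 29*pi Hz
Ratio f2/f1 = pi, which is irrational.
Since the frequency ratio is irrational, no common period exists.
The signal is not periodic.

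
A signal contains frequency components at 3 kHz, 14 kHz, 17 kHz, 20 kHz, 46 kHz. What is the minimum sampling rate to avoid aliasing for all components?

The highest frequency component is f_max = 46 kHz.
Nyquist rate = 2 * f_max = 2 * 46 kHz = 92 kHz.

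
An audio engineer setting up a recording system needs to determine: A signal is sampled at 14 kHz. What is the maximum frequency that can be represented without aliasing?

The maximum frequency that can be represented without aliasing
is the Nyquist frequency: f_max = f_s / 2 = 14 kHz / 2 = 7 kHz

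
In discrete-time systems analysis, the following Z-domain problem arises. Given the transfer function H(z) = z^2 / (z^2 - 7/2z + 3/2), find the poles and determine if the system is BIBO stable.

Poles are roots of the denominator: z^2 - 7/2z + 3/2 = 0.
Quadratic formula: z = [-(-7/2) +/- sqrt((-7/2)^2 - 4*(3/2))] / 2
Discriminant = 49/4 - 6 = 25/4; sqrt = 5/2.
z = (7/2 +/- 5/2) / 2 => z = 3 or z = 1/2.
|p1| = 3, |p2| = 1/2.
For BIBO stability, all poles must lie inside the unit circle (|p| < 1).
System is UNSTABLE since at least one |p| >= 1.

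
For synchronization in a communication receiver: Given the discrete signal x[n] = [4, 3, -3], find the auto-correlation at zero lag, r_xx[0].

The auto-correlation at zero lag r_xx[0] equals the signal energy.
r_xx[0] = sum of x[n]^2 = 4^2 + 3^2 + (-3)^2
= 16 + 9 + 9 = 34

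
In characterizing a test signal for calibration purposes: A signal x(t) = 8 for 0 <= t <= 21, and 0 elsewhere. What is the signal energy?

Energy = integral of |x(t)|^2 dt over the signal duration
= 8^2 * 21 = 64 * 21 = 1344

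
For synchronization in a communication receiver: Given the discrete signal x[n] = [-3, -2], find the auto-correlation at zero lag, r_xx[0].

The auto-correlation at zero lag r_xx[0] equals the signal energy.
r_xx[0] = sum of x[n]^2 = (-3)^2 + (-2)^2
= 9 + 4 = 13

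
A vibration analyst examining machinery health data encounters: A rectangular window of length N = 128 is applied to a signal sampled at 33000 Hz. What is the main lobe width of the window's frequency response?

For a rectangular window of length N,
the main lobe width in frequency is 2*f_s/N.
= 2*33000/128 = 4125/8 Hz
This determines the minimum frequency separation for resolving two sinusoids.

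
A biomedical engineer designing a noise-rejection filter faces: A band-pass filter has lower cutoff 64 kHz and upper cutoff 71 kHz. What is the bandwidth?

Bandwidth = f_high - f_low
= 71 kHz - 64 kHz = 7 kHz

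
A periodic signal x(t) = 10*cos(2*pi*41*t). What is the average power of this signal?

Average power of A*cos(wt) is A^2/2.
P = 10^2 / 2 = 100/2 = 50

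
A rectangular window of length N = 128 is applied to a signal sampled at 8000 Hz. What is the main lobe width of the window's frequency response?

For a rectangular window of length N,
the main lobe width in frequency is 2*f_s/N.
= 2*8000/128 = 125 Hz
This determines the minimum frequency separation for resolving two sinusoids.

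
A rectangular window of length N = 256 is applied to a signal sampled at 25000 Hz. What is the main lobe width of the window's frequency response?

For a rectangular window of length N,
the main lobe width in frequency is 2*f_s/N.
= 2*25000/256 = 3125/16 Hz
This determines the minimum frequency separation for resolving two sinusoids.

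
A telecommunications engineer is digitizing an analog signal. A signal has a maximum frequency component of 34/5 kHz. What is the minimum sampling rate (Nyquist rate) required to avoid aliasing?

By the Nyquist-Shannon sampling theorem,
the minimum sampling rate (Nyquist rate) must be at least 2 * f_max.
Nyquist rate = 2 * 34/5 kHz = 68/5 kHz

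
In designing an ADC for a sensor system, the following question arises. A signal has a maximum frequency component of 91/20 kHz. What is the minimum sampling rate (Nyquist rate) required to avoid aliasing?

By the Nyquist-Shannon sampling theorem,
the minimum sampling rate (Nyquist rate) must be at least 2 * f_max.
Nyquist rate = 2 * 91/20 kHz = 91/10 kHz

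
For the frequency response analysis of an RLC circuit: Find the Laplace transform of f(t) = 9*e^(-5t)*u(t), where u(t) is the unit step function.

Standard Laplace transform pair:
e^(-at)*u(t) <-> 1/(s+a)
With a = 5: L{9*e^(-5t)*u(t)} = 9/(s+5), ROC: Re(s) > -5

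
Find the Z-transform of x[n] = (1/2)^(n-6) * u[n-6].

Time-shifting property: if X(z) = Z{x[n]}, then Z{x[n-d]} = z^(-d) * X(z)
X(z) = z/(z - 1/2) for x[n] = (1/2)^n * u[n]
Z{x[n-6]} = z^(-6) * z/(z - 1/2) = z^(-5)/(z - 1/2)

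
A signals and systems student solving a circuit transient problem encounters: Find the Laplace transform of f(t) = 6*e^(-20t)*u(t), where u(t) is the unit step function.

Standard Laplace transform pair:
e^(-at)*u(t) <-> 1/(s+a)
With a = 20: L{6*e^(-20t)*u(t)} = 6/(s+20), ROC: Re(s) > -20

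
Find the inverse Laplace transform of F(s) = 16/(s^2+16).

Standard pair: w/(s^2+w^2) <-> sin(wt)*u(t)
Recognize w^2 = 16, so w = 4; numerator 16 = 4*4.
f(t) = 4*sin(4t)*u(t)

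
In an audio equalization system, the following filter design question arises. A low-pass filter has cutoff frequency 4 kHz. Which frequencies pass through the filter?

A low-pass filter passes all frequencies below the cutoff frequency 4 kHz and attenuates higher frequencies.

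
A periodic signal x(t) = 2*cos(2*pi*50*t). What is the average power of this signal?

Average power of A*cos(wt) is A^2/2.
P = 2^2 / 2 = 4/2 = 2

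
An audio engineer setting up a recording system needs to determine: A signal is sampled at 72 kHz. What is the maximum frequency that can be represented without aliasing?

The maximum frequency that can be represented without aliasing
is the Nyquist frequency: f_max = f_s / 2 = 72 kHz / 2 = 36 kHz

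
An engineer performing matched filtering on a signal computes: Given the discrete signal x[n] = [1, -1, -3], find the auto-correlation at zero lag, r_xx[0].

The auto-correlation at zero lag r_xx[0] equals the signal energy.
r_xx[0] = sum of x[n]^2 = 1^2 + (-1)^2 + (-3)^2
= 1 + 1 + 9 = 11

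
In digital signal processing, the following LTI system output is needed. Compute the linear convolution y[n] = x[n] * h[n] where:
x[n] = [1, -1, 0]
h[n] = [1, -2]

y[n] = sum_k x[k]*h[n-k]. Output length = len(x) + len(h) - 1 = 3 + 2 - 1 = 4.
y[0] = 1*1 = 1
y[1] = -1*1 + 1*-2 = -3
y[2] = 0*1 + -1*-2 = 2
y[3] = 0*-2 = 0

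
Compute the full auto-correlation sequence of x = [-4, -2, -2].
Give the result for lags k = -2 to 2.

r_xx[k] = sum_m x[m]*x[m+k], indexed from 0, for k = -2 to 2:
  r_xx[-2] = x[2]*x[0] = 8
  r_xx[-1] = x[1]*x[0] + x[2]*x[1] = 12
  r_xx[0] = x[0]*x[0] + x[1]*x[1] + x[2]*x[2] = 24
  r_xx[1] = x[0]*x[1] + x[1]*x[2] = 12
  r_xx[2] = x[0]*x[2] = 8
r_xx = [8, 12, 24, 12, 8]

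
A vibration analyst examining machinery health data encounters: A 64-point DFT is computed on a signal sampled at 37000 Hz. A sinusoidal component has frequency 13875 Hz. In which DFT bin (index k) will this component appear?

DFT frequency resolution = f_s/N = 37000/64 = 4625/8 Hz
Bin index k = f_signal / resolution = 13875 / 4625/8 = 24
The signal frequency 13875 Hz falls in DFT bin k = 24.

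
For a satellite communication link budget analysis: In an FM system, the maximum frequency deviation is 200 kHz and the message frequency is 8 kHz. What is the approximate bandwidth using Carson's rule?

Carson's rule: BW = 2*(delta_f + f_m)
= 2*(200 + 8) kHz = 416 kHz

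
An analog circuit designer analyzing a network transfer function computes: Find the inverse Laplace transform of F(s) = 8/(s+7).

Standard pair: k/(s+a) <-> k*e^(-at)*u(t)
With k=8, a=7: f(t) = 8*e^(-7t)*u(t)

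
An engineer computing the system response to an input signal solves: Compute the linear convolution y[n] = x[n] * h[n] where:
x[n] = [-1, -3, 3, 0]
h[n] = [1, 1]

y[n] = sum_k x[k]*h[n-k]. Output length = len(x) + len(h) - 1 = 4 + 2 - 1 = 5.
y[0] = -1*1 = -1
y[1] = -3*1 + -1*1 = -4
y[2] = 3*1 + -3*1 = 0
y[3] = 0*1 + 3*1 = 3
y[4] = 0*1 = 0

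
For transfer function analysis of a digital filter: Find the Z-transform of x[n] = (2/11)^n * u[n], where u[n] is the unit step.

The Z-transform of a^n * u[n] is z/(z-a) for |z| > |a|.
Here a = 2/11, so X(z) = z/(z - (2/11)) = 11z/(11z - 2)
ROC: |z| > 2/11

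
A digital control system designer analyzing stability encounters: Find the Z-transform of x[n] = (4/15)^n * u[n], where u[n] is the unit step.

The Z-transform of a^n * u[n] is z/(z-a) for |z| > |a|.
Here a = 4/15, so X(z) = z/(z - (4/15)) = 15z/(15z - 4)
ROC: |z| > 4/15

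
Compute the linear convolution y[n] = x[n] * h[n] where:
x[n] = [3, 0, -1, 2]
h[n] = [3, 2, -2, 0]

y[n] = sum_k x[k]*h[n-k]. Output length = len(x) + len(h) - 1 = 4 + 4 - 1 = 7.
y[0] = 3*3 = 9
y[1] = 0*3 + 3*2 = 6
y[2] = -1*3 + 0*2 + 3*-2 = -9
y[3] = 2*3 + -1*2 + 0*-2 + 3*0 = 4
y[4] = 2*2 + -1*-2 + 0*0 = 6
y[5] = 2*-2 + -1*0 = -4
y[6] = 2*0 = 0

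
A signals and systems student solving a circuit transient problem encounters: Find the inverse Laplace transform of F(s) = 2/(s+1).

Standard pair: k/(s+a) <-> k*e^(-at)*u(t)
With k=2, a=1: f(t) = 2*e^(-t)*u(t)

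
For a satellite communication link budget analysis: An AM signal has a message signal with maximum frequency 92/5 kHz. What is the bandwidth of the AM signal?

In AM (double-sideband), the bandwidth is twice the message frequency.
BW = 2 * f_m = 2 * 92/5 kHz = 184/5 kHz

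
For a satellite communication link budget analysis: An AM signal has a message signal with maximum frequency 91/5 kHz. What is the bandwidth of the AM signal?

In AM (double-sideband), the bandwidth is twice the message frequency.
BW = 2 * f_m = 2 * 91/5 kHz = 182/5 kHz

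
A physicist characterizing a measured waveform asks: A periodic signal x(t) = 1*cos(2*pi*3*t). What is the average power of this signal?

Average power of A*cos(wt) is A^2/2.
P = 1^2 / 2 = 1/2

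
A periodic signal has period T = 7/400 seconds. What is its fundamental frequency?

The fundamental frequency is the reciprocal of the period.
f = 1/T = 1/(7/400) = 400/7 Hz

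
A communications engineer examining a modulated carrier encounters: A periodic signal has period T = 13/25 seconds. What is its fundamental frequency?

The fundamental frequency is the reciprocal of the period.
f = 1/T = 1/(13/25) = 25/13 Hz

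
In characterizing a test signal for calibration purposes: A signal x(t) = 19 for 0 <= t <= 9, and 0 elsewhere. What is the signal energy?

Energy = integral of |x(t)|^2 dt over the signal duration
= 19^2 * 9 = 361 * 9 = 3249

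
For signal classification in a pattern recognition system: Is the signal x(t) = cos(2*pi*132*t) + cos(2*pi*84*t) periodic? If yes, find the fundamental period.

f1 = 132 Hz, f2 = 84 Hz
Period T1 = 1/132, T2 = 1/84
Ratio T1/T2 = 84/132, which is rational.
The signal is periodic with fundamental period T = 1/GCD(132,84) = 1/12 s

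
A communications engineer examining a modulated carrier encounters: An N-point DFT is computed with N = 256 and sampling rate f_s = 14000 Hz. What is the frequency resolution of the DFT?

DFT frequency resolution = f_s / N
= 14000 / 256 = 875/16 Hz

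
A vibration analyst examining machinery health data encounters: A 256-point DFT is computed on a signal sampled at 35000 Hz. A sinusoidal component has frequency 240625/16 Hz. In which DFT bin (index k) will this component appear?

DFT frequency resolution = f_s/N = 35000/256 = 4375/32 Hz
Bin index k = f_signal / resolution = 240625/16 / 4375/32 = 110
The signal frequency 240625/16 Hz falls in DFT bin k = 110.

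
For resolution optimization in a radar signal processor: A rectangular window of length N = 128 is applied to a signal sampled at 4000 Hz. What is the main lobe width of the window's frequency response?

For a rectangular window of length N,
the main lobe width in frequency is 2*f_s/N.
= 2*4000/128 = 125/2 Hz
This determines the minimum frequency separation for resolving two sinusoids.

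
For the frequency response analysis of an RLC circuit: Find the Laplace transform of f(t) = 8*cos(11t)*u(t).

Standard pair: cos(wt)*u(t) <-> s/(s^2+w^2)
With w = 11: L{8*cos(11t)*u(t)} = 8s/(s^2+121)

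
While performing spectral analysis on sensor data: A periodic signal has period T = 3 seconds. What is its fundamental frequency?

The fundamental frequency is the reciprocal of the period.
f = 1/T = 1/(3) = 1/3 Hz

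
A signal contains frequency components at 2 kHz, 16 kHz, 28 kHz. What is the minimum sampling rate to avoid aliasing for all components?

The highest frequency component is f_max = 28 kHz.
Nyquist rate = 2 * f_max = 2 * 28 kHz = 56 kHz.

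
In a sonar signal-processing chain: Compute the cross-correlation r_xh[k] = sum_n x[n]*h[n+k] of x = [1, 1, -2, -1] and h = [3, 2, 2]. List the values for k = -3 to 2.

Both sequences indexed from 0 and zero outside their support.
Lags with overlap: k = -3 to 2.
  r_xh[-3] = x[3]*h[0] = -3
  r_xh[-2] = x[2]*h[0] + x[3]*h[1] = -8
  r_xh[-1] = x[1]*h[0] + x[2]*h[1] + x[3]*h[2] = -3
  r_xh[0] = x[0]*h[0] + x[1]*h[1] + x[2]*h[2] = 1
  r_xh[1] = x[0]*h[1] + x[1]*h[2] = 4
  r_xh[2] = x[0]*h[2] = 2
r_xh = [-3, -8, -3, 1, 4, 2] (for k = -3, ..., 2)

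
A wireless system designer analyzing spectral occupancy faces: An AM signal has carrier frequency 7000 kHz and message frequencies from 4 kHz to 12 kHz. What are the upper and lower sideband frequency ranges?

Upper sideband (USB) = fc + [fm_low, fm_high] = 7000 + [4, 12] = [7004, 7012] kHz
Lower sideband (LSB) = fc - [fm_high, fm_low] = 7000 - [12, 4] = [6988, 6996] kHz
Total occupied spectrum: 6988 kHz to 7012 kHz (plus carrier at 7000 kHz)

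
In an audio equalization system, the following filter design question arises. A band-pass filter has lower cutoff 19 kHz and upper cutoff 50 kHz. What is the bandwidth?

Bandwidth = f_high - f_low
= 50 kHz - 19 kHz = 31 kHz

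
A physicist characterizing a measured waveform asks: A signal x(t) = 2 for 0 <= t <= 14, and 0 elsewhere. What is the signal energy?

Energy = integral of |x(t)|^2 dt over the signal duration
= 2^2 * 14 = 4 * 14 = 56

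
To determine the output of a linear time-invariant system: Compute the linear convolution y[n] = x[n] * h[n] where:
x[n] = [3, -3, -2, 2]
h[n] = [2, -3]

y[n] = sum_k x[k]*h[n-k]. Output length = len(x) + len(h) - 1 = 4 + 2 - 1 = 5.
y[0] = 3*2 = 6
y[1] = -3*2 + 3*-3 = -15
y[2] = -2*2 + -3*-3 = 5
y[3] = 2*2 + -2*-3 = 10
y[4] = 2*-3 = -6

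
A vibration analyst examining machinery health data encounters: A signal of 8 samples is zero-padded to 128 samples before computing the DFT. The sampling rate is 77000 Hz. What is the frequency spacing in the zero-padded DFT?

Original DFT: N = 8, resolution = f_s/N = 77000/8 = 9625 Hz
Zero-padded DFT: N = 128, resolution = f_s/N = 77000/128 = 9625/16 Hz
Zero-padding interpolates the spectrum (finer frequency grid)
but does NOT improve the true spectral resolution (ability to resolve close frequencies).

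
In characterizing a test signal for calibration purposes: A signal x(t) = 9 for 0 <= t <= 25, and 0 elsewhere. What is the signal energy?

Energy = integral of |x(t)|^2 dt over the signal duration
= 9^2 * 25 = 81 * 25 = 2025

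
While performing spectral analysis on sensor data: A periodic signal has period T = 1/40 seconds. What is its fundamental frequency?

The fundamental frequency is the reciprocal of the period.
f = 1/T = 1/(1/40) = 40 Hz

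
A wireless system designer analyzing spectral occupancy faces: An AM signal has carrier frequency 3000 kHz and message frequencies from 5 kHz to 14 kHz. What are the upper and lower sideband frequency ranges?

Upper sideband (USB) = fc + [fm_low, fm_high] = 3000 + [5, 14] = [3005, 3014] kHz
Lower sideband (LSB) = fc - [fm_high, fm_low] = 3000 - [14, 5] = [2986, 2995] kHz
Total occupied spectrum: 2986 kHz to 3014 kHz (plus carrier at 3000 kHz)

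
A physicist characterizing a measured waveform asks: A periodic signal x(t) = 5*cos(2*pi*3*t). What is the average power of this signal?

Average power of A*cos(wt) is A^2/2.
P = 5^2 / 2 = 25/2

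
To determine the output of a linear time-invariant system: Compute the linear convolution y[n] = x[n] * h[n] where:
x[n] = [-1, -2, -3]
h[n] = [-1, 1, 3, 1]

y[n] = sum_k x[k]*h[n-k]. Output length = len(x) + len(h) - 1 = 3 + 4 - 1 = 6.
y[0] = -1*-1 = 1
y[1] = -2*-1 + -1*1 = 1
y[2] = -3*-1 + -2*1 + -1*3 = -2
y[3] = -3*1 + -2*3 + -1*1 = -10
y[4] = -3*3 + -2*1 = -11
y[5] = -3*1 = -3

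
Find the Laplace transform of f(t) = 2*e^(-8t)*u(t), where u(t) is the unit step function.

Standard Laplace transform pair:
e^(-at)*u(t) <-> 1/(s+a)
With a = 8: L{2*e^(-8t)*u(t)} = 2/(s+8), ROC: Re(s) > -8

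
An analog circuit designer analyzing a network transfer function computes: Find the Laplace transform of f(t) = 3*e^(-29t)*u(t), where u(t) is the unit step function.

Standard Laplace transform pair:
e^(-at)*u(t) <-> 1/(s+a)
With a = 29: L{3*e^(-29t)*u(t)} = 3/(s+29), ROC: Re(s) > -29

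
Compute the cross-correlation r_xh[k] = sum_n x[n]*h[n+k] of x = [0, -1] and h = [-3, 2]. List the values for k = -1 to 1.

Both sequences indexed from 0 and zero outside their support.
Lags with overlap: k = -1 to 1.
  r_xh[-1] = x[1]*h[0] = 3
  r_xh[0] = x[0]*h[0] + x[1]*h[1] = -2
  r_xh[1] = x[0]*h[1] = 0
r_xh = [3, -2, 0] (for k = -1, ..., 1)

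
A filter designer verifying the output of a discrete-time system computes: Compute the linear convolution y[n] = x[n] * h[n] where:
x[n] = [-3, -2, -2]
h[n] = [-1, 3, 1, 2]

y[n] = sum_k x[k]*h[n-k]. Output length = len(x) + len(h) - 1 = 3 + 4 - 1 = 6.
y[0] = -3*-1 = 3
y[1] = -2*-1 + -3*3 = -7
y[2] = -2*-1 + -2*3 + -3*1 = -7
y[3] = -2*3 + -2*1 + -3*2 = -14
y[4] = -2*1 + -2*2 = -6
y[5] = -2*2 = -4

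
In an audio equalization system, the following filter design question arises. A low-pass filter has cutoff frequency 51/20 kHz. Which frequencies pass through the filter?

A low-pass filter passes all frequencies below the cutoff frequency 51/20 kHz and attenuates higher frequencies.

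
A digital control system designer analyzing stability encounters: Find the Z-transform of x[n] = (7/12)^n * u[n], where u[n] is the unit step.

The Z-transform of a^n * u[n] is z/(z-a) for |z| > |a|.
Here a = 7/12, so X(z) = z/(z - (7/12)) = 12z/(12z - 7)
ROC: |z| > 7/12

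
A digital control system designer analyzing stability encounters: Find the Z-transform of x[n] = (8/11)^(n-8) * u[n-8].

Time-shifting property: if X(z) = Z{x[n]}, then Z{x[n-d]} = z^(-d) * X(z)
X(z) = z/(z - 8/11) for x[n] = (8/11)^n * u[n]
Z{x[n-8]} = z^(-8) * z/(z - 8/11) = z^(-7)/(z - 8/11)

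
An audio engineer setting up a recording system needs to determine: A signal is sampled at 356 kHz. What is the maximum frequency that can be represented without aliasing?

The maximum frequency that can be represented without aliasing
is the Nyquist frequency: f_max = f_s / 2 = 356 kHz / 2 = 178 kHz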